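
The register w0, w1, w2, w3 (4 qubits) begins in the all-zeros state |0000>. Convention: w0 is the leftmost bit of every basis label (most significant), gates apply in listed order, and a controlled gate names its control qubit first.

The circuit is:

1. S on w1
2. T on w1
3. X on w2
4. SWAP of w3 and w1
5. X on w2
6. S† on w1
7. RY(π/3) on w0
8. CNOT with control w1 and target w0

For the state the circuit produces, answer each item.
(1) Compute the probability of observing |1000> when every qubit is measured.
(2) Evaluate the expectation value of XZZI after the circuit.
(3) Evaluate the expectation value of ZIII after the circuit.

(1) A full measurement returns |1000> with probability 1/4.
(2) The observable XZZI averages to sqrt(3)/2.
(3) The expectation value of ZIII is 1/2.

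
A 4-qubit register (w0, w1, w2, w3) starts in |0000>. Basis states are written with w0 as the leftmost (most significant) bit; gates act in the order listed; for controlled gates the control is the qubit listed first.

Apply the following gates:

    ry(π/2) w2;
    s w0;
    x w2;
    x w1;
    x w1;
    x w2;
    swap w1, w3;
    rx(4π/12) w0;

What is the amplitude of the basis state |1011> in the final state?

The final state's coefficient on |1011> equals 0. Key observation: the block from step 3 through step 6 cancels to the identity and can be dropped.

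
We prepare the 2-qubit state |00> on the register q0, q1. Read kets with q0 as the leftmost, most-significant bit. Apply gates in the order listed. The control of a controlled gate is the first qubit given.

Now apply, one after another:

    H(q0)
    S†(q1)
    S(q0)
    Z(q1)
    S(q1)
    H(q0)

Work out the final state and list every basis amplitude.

The resulting statevector has amplitude 1/2 + I/2 on |00>, 0 on |01>, 1/2 - I/2 on |10>, 0 on |11>.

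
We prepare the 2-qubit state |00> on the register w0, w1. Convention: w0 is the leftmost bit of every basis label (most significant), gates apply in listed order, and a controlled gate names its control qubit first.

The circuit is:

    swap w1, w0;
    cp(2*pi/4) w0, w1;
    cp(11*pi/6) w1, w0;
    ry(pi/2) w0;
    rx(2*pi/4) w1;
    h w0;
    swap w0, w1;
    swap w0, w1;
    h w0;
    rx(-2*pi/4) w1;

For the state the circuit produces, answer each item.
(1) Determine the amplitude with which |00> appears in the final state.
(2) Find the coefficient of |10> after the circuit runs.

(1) The final state's coefficient on |00> equals sqrt(2)/2. Key observation: the block from step 5 through step 10 cancels to the identity and can be dropped.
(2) |10> carries amplitude sqrt(2)/2 in the final state.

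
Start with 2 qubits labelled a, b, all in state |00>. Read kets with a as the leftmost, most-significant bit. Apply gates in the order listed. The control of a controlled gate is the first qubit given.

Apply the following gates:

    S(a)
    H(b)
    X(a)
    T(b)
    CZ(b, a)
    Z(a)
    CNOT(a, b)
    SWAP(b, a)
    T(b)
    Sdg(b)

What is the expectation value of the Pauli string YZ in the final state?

The expectation value of YZ is -sqrt(2)/2.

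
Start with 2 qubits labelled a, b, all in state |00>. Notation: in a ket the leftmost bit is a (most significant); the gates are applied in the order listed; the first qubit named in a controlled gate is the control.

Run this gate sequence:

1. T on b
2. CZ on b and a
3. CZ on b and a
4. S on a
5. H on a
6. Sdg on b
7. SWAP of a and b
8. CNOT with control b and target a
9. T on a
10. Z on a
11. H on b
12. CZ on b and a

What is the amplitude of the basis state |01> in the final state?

The final state's coefficient on |01> equals 1/2. Key observation: the block from step 2 through step 3 cancels to the identity and can be dropped.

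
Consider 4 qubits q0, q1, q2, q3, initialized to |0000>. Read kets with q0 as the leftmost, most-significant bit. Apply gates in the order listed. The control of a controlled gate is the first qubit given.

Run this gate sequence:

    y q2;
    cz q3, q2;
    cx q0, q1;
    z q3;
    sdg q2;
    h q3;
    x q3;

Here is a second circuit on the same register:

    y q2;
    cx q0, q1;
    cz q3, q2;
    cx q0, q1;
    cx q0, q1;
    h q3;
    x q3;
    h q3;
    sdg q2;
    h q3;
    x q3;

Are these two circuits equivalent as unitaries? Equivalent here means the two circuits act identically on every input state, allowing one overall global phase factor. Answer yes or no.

Yes: on every input state the two circuits agree up to one overall phase factor.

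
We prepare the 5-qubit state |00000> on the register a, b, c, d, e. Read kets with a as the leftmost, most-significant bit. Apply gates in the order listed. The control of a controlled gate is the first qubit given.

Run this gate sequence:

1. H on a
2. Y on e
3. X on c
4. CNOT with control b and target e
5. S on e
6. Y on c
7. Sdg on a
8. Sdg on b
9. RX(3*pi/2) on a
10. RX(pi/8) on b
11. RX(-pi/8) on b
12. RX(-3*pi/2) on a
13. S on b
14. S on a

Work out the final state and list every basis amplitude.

The resulting statevector has amplitude sqrt(2)*I/2 on |00001>, sqrt(2)*I/2 on |10001>, and 0 on every other basis state. Key observation: the block from step 7 through step 14 cancels to the identity and can be dropped.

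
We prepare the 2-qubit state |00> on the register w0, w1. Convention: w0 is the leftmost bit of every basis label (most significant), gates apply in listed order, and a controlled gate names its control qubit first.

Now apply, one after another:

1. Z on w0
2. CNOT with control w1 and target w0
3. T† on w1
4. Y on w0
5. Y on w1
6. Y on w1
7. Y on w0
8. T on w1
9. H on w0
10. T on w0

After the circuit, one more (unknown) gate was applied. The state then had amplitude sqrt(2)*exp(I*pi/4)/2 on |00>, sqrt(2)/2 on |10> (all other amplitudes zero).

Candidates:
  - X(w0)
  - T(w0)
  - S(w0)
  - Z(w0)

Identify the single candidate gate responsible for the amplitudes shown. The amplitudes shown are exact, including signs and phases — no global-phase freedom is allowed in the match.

The unique candidate consistent with the amplitudes is X(w0). Key observation: gates 3-8 undo each other exactly, leaving only the rest of the circuit to track.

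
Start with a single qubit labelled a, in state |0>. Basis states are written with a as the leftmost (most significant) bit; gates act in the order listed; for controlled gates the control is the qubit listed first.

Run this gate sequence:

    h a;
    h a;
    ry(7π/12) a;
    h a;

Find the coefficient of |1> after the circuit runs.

The amplitude on |1> is -sqrt(2*sqrt(2) + 4)/8 - sqrt(12 - 6*sqrt(2))/8 - sqrt(4 - 2*sqrt(2))/8 + sqrt(6*sqrt(2) + 12)/8. Key observation: steps 1-2 multiply out to the identity, so the circuit reduces to the remaining gates.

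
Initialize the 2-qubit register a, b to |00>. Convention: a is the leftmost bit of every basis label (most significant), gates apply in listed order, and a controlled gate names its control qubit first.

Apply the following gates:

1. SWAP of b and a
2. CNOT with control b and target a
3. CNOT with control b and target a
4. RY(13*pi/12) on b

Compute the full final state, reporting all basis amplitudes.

After the circuit, the state carries amplitude -sqrt(sqrt(2) + 2)/4 + sqrt(6 - 3*sqrt(2))/4 on |00>, sqrt(2 - sqrt(2))/4 + sqrt(3*sqrt(2) + 6)/4 on |01>, 0 on |10>, 0 on |11>. Key observation: gates 2-3 undo each other exactly, leaving only the rest of the circuit to track.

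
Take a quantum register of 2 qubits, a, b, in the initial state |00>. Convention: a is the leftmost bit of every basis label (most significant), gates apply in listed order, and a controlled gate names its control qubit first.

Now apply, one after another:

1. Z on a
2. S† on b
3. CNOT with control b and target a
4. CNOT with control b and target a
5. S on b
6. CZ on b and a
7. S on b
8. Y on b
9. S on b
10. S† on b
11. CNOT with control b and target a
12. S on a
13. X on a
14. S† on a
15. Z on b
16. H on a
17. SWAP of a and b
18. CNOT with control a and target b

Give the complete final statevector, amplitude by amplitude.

The final amplitudes are 0 on |00>, 0 on |01>, sqrt(2)/2 on |10>, sqrt(2)/2 on |11>.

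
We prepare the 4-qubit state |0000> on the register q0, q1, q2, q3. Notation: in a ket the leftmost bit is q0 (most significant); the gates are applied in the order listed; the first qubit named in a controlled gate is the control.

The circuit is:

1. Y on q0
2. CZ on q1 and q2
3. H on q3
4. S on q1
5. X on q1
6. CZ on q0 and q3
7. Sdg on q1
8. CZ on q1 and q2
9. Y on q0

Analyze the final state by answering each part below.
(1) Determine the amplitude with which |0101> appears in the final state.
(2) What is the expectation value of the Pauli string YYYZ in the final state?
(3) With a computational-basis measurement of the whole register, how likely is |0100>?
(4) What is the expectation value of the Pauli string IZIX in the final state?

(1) |0101> carries amplitude sqrt(2)*I/2 in the final state.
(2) The expectation value of YYYZ is 0.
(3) A full measurement returns |0100> with probability 1/2.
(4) The observable IZIX averages to 1.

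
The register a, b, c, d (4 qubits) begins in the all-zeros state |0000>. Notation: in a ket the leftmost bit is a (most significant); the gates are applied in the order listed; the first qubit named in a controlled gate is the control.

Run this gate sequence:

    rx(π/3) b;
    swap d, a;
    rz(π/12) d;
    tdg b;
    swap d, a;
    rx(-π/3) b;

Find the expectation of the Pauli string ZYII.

In the final state, ZYII has expectation sqrt(3)*(2 - sqrt(2))/8.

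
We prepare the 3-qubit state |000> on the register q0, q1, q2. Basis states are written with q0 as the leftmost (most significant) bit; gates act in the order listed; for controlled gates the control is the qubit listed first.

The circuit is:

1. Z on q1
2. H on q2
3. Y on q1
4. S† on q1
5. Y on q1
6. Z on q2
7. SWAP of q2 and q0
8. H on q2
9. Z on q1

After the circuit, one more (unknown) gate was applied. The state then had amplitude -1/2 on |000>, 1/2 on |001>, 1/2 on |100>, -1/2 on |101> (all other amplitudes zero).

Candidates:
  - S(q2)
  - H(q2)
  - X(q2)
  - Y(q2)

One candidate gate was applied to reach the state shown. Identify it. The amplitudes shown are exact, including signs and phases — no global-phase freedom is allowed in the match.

The applied gate was Y(q2).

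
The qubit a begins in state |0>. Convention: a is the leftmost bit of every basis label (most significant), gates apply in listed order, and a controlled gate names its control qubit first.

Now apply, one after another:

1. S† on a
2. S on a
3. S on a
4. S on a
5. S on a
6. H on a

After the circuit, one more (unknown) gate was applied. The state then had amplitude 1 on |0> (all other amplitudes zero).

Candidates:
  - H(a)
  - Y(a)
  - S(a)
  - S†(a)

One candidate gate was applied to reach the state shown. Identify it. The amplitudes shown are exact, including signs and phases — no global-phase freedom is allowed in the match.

The unique candidate consistent with the amplitudes is H(a).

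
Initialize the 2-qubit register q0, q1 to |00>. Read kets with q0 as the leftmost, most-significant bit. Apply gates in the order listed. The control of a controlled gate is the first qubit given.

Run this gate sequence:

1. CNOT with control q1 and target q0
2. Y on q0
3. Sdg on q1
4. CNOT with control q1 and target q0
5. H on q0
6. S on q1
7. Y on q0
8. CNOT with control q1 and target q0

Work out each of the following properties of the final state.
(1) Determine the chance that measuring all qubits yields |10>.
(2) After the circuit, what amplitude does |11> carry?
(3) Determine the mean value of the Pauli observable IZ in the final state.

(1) The probability of measuring |10> is 1/2.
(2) The final state's coefficient on |11> equals 0.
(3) The expectation value of IZ is 1.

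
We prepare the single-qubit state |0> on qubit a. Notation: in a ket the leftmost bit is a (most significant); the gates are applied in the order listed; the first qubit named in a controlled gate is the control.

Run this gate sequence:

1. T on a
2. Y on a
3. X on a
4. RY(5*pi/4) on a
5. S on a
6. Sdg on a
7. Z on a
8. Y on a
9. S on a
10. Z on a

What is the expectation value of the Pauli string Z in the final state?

The observable Z averages to sqrt(2)/2.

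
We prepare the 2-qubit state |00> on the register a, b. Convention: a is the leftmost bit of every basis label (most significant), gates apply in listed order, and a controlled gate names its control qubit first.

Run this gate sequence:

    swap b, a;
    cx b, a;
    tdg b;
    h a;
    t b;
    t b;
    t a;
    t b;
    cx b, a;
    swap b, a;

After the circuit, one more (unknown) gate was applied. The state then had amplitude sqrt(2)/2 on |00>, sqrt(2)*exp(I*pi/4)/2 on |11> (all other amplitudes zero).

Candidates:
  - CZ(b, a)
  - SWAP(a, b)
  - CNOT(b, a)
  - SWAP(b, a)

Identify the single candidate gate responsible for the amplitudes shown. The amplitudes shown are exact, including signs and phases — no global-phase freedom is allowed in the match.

The applied gate was CNOT(b, a).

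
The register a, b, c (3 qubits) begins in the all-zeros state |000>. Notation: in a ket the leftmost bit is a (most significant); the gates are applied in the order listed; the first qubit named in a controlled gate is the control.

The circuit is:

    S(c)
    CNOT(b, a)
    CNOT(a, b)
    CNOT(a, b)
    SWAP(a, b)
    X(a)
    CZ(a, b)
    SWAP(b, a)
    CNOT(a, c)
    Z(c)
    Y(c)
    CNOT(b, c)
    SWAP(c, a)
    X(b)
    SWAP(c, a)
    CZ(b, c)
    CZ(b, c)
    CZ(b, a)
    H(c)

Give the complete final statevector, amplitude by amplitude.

After the circuit, the state carries amplitude sqrt(2)*I/2 on |000>, sqrt(2)*I/2 on |001>, and 0 on every other basis state.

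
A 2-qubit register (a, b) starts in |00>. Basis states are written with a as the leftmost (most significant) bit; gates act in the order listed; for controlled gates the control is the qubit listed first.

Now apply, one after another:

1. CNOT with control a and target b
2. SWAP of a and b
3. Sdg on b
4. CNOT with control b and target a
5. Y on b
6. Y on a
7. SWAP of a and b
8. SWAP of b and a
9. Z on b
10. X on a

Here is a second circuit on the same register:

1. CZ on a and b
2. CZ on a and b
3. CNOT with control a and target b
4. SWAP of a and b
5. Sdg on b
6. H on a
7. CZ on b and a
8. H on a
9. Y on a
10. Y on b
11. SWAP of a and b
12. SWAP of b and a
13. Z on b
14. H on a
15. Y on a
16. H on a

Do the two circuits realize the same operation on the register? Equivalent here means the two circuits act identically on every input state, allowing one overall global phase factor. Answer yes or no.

No, they are not equivalent — no single phase factor reconciles the two unitaries.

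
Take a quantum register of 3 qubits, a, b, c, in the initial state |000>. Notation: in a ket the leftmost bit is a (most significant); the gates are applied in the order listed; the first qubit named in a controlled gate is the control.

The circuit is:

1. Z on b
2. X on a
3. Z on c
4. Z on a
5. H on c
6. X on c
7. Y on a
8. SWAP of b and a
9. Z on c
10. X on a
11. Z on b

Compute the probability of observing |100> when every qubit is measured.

The probability of measuring |100> is 1/2.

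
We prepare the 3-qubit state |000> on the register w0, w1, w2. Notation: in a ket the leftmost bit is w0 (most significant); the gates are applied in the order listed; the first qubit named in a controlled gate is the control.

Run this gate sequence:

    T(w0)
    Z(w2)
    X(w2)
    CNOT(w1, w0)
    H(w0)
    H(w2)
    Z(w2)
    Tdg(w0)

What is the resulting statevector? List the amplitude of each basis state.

The final amplitudes are 1/2 on |000>, 1/2 on |001>, 0 on |010>, 0 on |011>, -exp(3*I*pi/4)/2 on |100>, -exp(3*I*pi/4)/2 on |101>, 0 on |110>, 0 on |111>.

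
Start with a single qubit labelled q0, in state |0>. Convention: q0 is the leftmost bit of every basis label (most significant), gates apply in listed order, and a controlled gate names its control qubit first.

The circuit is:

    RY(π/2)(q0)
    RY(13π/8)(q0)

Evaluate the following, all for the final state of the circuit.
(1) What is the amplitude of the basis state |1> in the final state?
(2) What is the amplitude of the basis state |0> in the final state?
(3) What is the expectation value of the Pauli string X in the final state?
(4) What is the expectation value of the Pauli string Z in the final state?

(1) The final state's coefficient on |1> equals -sin(pi/16).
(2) |0> carries amplitude -cos(pi/16) in the final state.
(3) The expectation value of X is sqrt(2 - sqrt(2))/2.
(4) In the final state, Z has expectation sqrt(sqrt(2) + 2)/2.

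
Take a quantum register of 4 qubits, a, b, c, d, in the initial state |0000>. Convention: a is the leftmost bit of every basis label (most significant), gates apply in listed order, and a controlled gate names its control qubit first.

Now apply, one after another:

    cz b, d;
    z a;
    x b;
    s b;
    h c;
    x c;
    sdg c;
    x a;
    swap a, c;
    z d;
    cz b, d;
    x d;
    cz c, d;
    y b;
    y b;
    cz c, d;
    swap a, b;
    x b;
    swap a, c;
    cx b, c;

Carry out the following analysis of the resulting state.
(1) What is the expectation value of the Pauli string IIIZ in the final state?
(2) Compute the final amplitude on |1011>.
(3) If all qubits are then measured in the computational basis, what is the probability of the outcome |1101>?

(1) The observable IIIZ averages to -1. Key observation: the block from step 13 through step 16 cancels to the identity and can be dropped.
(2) |1011> carries amplitude sqrt(2)/2 in the final state.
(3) The probability of measuring |1101> is 1/2.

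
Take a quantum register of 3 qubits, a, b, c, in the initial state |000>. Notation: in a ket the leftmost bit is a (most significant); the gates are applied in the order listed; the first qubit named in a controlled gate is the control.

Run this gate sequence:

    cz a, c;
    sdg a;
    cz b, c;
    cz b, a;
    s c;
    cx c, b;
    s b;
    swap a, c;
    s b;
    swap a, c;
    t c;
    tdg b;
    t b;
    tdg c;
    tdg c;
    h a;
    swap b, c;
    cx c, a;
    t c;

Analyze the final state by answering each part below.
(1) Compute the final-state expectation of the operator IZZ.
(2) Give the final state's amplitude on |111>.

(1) The observable IZZ averages to 1. Key observation: gates 11-14 undo each other exactly, leaving only the rest of the circuit to track.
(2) |111> carries amplitude 0 in the final state.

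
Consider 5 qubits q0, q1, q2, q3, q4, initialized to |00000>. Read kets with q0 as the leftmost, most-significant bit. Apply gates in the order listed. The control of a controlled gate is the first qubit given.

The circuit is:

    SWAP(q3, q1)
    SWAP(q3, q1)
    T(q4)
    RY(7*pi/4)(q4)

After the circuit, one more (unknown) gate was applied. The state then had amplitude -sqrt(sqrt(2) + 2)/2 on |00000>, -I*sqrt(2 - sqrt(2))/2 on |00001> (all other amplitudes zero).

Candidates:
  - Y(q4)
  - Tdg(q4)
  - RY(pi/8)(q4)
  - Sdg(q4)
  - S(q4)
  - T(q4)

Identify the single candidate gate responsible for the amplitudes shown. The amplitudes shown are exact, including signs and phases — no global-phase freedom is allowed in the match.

The unique candidate consistent with the amplitudes is Sdg(q4).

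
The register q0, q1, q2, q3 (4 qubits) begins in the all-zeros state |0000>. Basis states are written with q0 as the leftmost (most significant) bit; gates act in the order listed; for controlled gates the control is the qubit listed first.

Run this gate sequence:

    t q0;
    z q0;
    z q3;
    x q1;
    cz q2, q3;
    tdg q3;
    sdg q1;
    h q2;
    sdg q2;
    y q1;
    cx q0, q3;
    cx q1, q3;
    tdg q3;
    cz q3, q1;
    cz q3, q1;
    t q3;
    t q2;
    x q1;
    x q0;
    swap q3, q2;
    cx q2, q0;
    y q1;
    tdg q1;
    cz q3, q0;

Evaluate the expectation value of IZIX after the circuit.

The observable IZIX averages to -sqrt(2)/2. Key observation: steps 13-16 multiply out to the identity, so the circuit reduces to the remaining gates.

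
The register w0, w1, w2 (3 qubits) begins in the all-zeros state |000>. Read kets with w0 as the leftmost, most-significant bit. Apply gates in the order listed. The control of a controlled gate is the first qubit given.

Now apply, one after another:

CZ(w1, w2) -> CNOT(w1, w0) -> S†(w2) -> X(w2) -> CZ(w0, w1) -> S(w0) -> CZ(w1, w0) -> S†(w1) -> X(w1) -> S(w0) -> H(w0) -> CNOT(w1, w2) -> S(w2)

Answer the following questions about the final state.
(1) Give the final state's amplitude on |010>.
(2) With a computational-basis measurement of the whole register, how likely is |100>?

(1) The final state's coefficient on |010> equals sqrt(2)/2.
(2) A full measurement returns |100> with probability 0.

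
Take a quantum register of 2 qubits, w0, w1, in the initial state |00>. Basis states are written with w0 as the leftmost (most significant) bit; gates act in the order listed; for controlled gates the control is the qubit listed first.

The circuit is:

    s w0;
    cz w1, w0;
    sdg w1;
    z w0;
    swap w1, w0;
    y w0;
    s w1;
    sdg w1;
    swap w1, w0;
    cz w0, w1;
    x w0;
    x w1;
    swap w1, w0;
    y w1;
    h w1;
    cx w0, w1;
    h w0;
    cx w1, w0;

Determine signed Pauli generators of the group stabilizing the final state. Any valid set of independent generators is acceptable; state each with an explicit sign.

One valid set of independent stabilizer generators is +XI, +IX (any independent generating set of the same group is equally correct).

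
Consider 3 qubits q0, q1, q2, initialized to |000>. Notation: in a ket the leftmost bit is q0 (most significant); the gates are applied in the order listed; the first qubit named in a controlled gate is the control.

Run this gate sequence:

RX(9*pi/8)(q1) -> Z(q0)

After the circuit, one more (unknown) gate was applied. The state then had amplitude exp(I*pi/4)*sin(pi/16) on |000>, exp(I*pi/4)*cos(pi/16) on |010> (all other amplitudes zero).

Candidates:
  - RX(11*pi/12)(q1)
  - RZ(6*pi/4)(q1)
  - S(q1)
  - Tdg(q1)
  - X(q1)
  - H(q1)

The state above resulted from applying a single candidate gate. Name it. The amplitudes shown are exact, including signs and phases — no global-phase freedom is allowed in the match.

It was RZ(6*pi/4)(q1) that produced the state shown.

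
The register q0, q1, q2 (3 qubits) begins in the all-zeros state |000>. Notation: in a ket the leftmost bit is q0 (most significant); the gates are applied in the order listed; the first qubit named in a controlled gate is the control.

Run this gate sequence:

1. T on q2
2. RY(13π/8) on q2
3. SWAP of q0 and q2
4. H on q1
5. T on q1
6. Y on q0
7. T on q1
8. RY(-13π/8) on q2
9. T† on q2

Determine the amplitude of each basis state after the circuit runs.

After the circuit, the state carries amplitude I*sqrt(2*sqrt(2) + 4)/8 on |000>, sqrt(2)*(2 - sqrt(2 - sqrt(2)))*exp(I*pi/4)/8 on |001>, -sqrt(2*sqrt(2) + 4)/8 on |010>, sqrt(2)*(2 - sqrt(2 - sqrt(2)))*exp(3*I*pi/4)/8 on |011>, sqrt(2)*I*(sqrt(2 - sqrt(2)) + 2)/8 on |100>, sqrt(2*sqrt(2) + 4)*exp(I*pi/4)/8 on |101>, sqrt(2)*(-2 - sqrt(2 - sqrt(2)))/8 on |110>, sqrt(2*sqrt(2) + 4)*exp(3*I*pi/4)/8 on |111>.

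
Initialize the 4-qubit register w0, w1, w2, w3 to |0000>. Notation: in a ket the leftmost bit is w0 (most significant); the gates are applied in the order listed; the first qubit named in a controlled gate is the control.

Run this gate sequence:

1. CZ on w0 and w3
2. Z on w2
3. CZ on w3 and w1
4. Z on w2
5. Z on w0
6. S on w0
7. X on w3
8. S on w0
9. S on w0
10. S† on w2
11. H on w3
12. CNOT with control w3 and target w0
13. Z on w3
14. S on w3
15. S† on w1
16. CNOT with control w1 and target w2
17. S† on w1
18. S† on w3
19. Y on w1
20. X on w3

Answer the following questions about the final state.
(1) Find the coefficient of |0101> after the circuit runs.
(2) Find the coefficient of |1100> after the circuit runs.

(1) The final state's coefficient on |0101> equals sqrt(2)*I/2.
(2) The amplitude on |1100> is sqrt(2)*I/2.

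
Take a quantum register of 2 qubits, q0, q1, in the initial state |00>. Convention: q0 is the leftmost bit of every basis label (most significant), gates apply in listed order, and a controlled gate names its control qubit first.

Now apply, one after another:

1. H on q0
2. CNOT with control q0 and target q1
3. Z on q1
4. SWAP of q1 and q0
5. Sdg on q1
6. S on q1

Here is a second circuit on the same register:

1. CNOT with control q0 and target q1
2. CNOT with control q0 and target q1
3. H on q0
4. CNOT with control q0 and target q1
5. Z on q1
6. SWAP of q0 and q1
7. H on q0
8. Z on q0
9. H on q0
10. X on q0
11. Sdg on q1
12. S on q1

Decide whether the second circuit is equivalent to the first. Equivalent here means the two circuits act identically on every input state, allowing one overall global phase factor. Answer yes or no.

Yes — the two circuits implement the same unitary up to a global phase.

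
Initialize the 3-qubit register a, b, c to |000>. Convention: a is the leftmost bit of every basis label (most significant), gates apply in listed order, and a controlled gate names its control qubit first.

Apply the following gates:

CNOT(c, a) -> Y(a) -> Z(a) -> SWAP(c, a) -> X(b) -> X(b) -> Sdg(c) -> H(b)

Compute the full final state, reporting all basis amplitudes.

The resulting statevector has amplitude -sqrt(2)/2 on |001>, -sqrt(2)/2 on |011>, and 0 on every other basis state. Key observation: gates 5-6 undo each other exactly, leaving only the rest of the circuit to track.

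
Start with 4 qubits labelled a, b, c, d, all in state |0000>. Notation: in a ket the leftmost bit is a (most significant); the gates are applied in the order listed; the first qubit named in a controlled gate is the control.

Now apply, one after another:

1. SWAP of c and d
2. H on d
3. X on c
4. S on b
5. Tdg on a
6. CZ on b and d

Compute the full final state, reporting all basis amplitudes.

The resulting statevector has amplitude sqrt(2)/2 on |0010>, sqrt(2)/2 on |0011>, and 0 on every other basis state.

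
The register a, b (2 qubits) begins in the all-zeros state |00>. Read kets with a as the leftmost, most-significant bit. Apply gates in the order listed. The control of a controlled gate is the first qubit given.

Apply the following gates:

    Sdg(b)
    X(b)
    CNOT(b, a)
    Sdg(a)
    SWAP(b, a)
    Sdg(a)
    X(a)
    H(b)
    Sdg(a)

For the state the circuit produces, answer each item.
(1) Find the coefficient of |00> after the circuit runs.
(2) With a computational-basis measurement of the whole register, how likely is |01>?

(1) The final state's coefficient on |00> equals -sqrt(2)/2.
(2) A full measurement returns |01> with probability 1/2.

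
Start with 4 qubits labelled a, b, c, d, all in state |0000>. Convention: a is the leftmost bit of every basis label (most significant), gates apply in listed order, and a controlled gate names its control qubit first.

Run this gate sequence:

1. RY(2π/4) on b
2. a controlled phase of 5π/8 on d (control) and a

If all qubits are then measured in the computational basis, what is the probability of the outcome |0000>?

The probability of measuring |0000> is 1/2.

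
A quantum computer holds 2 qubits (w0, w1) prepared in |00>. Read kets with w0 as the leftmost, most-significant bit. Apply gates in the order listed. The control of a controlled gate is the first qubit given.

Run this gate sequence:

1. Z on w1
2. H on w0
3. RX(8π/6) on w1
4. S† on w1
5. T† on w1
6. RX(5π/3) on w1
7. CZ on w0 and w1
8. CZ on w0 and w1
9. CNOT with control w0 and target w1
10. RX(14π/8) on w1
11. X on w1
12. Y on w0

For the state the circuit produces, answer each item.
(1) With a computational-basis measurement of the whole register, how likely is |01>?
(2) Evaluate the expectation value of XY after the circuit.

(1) The probability of measuring |01> is -sqrt(6)/32 - sqrt(3)/32 + sqrt(2)/32 + 5/32. Key observation: steps 7-8 multiply out to the identity, so the circuit reduces to the remaining gates.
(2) The expectation value of XY is 0.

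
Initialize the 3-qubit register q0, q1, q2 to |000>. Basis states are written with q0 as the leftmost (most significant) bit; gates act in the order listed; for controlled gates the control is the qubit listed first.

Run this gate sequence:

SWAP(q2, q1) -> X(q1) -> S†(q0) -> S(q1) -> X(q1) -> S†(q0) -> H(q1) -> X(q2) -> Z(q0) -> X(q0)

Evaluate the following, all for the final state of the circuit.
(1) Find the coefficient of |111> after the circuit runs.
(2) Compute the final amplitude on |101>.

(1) |111> carries amplitude sqrt(2)*I/2 in the final state.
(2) |101> carries amplitude sqrt(2)*I/2 in the final state.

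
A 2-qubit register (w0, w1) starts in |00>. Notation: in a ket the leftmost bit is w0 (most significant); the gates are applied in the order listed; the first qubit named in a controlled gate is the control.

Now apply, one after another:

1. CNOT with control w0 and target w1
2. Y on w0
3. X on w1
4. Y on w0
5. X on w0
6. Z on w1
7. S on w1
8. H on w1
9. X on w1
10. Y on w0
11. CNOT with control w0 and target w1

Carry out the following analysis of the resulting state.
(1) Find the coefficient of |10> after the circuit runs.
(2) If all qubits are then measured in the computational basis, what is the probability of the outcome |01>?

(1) The final state's coefficient on |10> equals 0.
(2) The probability of measuring |01> is 1/2.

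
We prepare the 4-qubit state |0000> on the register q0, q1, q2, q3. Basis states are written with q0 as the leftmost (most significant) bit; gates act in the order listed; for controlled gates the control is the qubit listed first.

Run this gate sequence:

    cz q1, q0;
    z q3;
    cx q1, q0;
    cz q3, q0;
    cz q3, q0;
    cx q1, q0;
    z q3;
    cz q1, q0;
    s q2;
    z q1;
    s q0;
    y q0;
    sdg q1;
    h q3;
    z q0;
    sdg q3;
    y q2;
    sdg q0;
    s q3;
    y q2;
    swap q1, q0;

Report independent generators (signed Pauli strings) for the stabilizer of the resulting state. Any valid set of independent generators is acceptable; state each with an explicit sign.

One valid set of independent stabilizer generators is +IIIX, +ZIII, -IZII, +IIZI (any independent generating set of the same group is equally correct). Key observation: steps 1-8 multiply out to the identity, so the circuit reduces to the remaining gates.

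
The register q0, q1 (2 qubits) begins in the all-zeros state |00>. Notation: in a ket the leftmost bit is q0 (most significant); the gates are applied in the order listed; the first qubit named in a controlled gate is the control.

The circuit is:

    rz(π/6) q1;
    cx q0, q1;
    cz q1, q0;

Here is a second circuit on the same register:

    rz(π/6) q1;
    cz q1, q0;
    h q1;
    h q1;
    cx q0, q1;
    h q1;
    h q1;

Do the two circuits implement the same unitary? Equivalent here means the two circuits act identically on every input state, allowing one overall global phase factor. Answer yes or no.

No: there is an input state on which the two circuits produce genuinely different outputs (not merely differing by a phase).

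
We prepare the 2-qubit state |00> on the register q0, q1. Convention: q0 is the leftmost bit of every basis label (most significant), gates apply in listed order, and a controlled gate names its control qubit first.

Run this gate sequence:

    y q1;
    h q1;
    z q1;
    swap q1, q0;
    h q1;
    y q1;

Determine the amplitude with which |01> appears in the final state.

The amplitude on |01> is -1/2.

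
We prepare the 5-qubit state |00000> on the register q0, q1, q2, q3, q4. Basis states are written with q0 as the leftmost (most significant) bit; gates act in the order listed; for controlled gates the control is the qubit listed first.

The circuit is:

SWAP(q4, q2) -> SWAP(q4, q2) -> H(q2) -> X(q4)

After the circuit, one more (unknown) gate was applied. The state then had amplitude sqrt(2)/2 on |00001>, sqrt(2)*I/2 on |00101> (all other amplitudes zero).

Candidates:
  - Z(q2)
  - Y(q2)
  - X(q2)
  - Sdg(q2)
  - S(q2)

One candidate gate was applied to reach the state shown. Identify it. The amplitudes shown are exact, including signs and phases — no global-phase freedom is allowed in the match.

The unique candidate consistent with the amplitudes is S(q2). Key observation: the block from step 1 through step 2 cancels to the identity and can be dropped.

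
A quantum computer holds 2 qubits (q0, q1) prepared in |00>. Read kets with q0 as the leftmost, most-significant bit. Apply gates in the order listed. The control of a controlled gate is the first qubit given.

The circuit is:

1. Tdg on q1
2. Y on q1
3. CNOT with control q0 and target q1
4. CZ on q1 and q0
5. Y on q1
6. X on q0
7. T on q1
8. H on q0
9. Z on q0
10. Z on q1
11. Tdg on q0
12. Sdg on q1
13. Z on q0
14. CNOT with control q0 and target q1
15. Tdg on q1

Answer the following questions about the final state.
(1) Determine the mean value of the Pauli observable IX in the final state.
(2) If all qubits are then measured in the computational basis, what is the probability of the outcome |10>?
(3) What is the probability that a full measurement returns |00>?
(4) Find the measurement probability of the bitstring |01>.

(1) In the final state, IX has expectation 0.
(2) A full measurement returns |10> with probability 0.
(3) A full measurement returns |00> with probability 1/2.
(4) A full measurement returns |01> with probability 0.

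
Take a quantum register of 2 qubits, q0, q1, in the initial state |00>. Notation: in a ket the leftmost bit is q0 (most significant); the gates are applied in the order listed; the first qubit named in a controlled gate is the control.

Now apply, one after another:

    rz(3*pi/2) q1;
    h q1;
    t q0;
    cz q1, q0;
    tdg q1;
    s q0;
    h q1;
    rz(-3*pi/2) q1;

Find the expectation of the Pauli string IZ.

The observable IZ averages to sqrt(2)/2.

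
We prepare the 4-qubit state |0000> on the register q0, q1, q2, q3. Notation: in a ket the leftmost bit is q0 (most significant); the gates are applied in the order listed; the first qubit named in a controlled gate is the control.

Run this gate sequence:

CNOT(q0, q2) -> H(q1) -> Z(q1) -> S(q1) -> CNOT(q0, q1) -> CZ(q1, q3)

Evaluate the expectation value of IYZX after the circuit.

In the final state, IYZX has expectation 0.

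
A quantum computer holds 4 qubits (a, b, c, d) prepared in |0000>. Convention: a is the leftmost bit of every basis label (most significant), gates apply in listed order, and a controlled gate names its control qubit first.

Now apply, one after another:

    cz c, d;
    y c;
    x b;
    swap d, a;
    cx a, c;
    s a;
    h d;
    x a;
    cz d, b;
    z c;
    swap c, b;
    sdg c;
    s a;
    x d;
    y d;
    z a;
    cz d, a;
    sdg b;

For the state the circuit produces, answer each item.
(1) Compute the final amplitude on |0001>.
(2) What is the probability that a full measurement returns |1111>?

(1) The amplitude on |0001> is 0.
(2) The probability of measuring |1111> is 1/2.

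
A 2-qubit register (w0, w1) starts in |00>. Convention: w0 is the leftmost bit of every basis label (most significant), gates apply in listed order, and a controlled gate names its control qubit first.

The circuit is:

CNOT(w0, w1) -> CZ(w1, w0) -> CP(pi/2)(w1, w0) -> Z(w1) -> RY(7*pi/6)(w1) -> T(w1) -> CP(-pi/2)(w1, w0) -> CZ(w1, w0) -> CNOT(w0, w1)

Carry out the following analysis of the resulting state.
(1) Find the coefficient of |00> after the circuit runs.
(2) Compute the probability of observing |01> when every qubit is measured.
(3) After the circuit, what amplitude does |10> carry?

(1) The amplitude on |00> is -sqrt(6)/4 + sqrt(2)/4.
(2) The probability of measuring |01> is sqrt(3)/4 + 1/2.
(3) |10> carries amplitude 0 in the final state.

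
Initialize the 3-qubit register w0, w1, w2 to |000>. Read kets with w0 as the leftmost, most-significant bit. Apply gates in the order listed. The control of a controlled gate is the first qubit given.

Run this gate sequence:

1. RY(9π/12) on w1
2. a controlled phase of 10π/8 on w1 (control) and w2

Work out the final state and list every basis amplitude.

The resulting statevector has amplitude sqrt(2 - sqrt(2))/2 on |000>, sqrt(sqrt(2) + 2)/2 on |010>, and 0 on every other basis state.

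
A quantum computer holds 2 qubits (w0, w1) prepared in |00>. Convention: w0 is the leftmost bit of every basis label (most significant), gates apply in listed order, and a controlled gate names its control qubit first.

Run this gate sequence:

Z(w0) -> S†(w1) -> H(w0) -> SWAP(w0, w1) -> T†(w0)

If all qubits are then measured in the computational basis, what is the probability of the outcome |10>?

A full measurement returns |10> with probability 0.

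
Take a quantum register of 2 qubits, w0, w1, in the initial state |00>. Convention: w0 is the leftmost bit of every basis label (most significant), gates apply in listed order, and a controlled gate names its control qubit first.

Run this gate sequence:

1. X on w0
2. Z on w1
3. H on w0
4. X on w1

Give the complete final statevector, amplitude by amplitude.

After the circuit, the state carries amplitude 0 on |00>, sqrt(2)/2 on |01>, 0 on |10>, -sqrt(2)/2 on |11>.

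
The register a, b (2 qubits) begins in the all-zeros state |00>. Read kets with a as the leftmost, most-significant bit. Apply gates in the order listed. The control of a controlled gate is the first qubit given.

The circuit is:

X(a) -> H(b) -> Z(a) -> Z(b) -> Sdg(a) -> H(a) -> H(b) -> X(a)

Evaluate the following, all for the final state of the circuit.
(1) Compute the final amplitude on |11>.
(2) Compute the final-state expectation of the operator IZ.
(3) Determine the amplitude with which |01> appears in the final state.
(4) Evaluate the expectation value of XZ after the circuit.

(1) |11> carries amplitude sqrt(2)*I/2 in the final state.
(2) The expectation value of IZ is -1.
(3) The final state's coefficient on |01> equals -sqrt(2)*I/2.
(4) In the final state, XZ has expectation 1.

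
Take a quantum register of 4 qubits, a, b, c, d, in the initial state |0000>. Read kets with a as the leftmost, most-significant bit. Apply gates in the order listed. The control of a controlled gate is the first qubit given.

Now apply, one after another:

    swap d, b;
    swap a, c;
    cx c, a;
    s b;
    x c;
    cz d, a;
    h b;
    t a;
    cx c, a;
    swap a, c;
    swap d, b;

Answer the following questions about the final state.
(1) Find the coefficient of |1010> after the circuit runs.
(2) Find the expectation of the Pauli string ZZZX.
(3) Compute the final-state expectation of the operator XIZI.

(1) The amplitude on |1010> is sqrt(2)/2.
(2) In the final state, ZZZX has expectation 1.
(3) The expectation value of XIZI is 0.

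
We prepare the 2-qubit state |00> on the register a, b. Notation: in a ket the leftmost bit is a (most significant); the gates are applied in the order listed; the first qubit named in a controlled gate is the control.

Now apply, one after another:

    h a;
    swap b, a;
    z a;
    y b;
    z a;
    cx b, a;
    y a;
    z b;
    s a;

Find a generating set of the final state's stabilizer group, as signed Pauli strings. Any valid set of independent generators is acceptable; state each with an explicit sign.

The final state is stabilized by the group generated by +XY, -ZZ; other independent generating sets are equally valid.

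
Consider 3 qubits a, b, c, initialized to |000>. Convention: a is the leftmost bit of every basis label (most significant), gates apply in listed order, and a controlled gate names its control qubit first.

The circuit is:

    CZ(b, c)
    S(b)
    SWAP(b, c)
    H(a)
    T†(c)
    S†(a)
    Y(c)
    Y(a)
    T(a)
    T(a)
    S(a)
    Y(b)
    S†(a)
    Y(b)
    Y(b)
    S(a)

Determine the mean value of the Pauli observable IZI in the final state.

The observable IZI averages to -1. Key observation: the block from step 13 through step 16 cancels to the identity and can be dropped.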